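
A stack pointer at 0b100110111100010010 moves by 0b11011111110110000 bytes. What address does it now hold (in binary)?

Add column by column in base 2, right to left:
  0+0 = 0
  1+0 = 1
  0+0 = 0
  0+0 = 0
  1+1 = 0 carry 1
  0+1+1 = 0 carry 1
  0+0+1 = 1
  0+1 = 1
  1+1 = 0 carry 1
  1+1+1 = 1 carry 1
  1+1+1 = 1 carry 1
  1+1+1 = 1 carry 1
  0+1+1 = 0 carry 1
  1+1+1 = 1 carry 1
  1+0+1 = 0 carry 1
  0+1+1 = 0 carry 1
  0+1+1 = 0 carry 1
  1+0+1 = 0 carry 1
  final carry 1

0b1000010111011000010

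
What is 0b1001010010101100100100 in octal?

0o11225444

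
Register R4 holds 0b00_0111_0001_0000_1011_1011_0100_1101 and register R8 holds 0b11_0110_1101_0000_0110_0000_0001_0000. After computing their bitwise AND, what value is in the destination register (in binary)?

0b000110000100000010000000000000

AND bit by bit (1 only where both bits are 1):
  000111000100001011101101001101
& 110110110100000110000000010000
= 000110000100000010000000000000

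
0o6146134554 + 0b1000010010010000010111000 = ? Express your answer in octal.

0o6250355044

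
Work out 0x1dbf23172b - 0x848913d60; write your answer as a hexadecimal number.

0x157691d9cb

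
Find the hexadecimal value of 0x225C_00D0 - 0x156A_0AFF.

0xCF1F5D1

Subtract column by column in base 16:
  0-F → 1 (borrow)
  D-F-1 → D (borrow)
  0-A-1 → 5 (borrow)
  0-0-1 → F (borrow)
  C-A-1 → 1
  5-6 → F (borrow)
  2-5-1 → C (borrow)
  2-1-1 → 0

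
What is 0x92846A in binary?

0b100100101000010001101010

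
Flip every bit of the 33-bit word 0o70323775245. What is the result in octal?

Each oct digit d becomes 7−d:
  7→0, 0→7, 3→4, 2→5, 3→4, 7→0, 7→0, 5→2, 2→5, 4→3, 5→2

0o07454002532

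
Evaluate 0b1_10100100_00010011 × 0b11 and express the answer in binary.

0b1001110110000111001

Multiply each base-2 digit by 3, carrying:
  1×3 = 3 → write 1 carry 1
  1×3+1 = 4 → write 0 carry 2
  0×3+2 = 2 → write 0 carry 1
  0×3+1 = 1 → write 1
  1×3 = 3 → write 1 carry 1
  0×3+1 = 1 → write 1
  0×3 = 0 → write 0
  0×3 = 0 → write 0
  0×3 = 0 → write 0
  0×3 = 0 → write 0
  1×3 = 3 → write 1 carry 1
  0×3+1 = 1 → write 1
  0×3 = 0 → write 0
  1×3 = 3 → write 1 carry 1
  0×3+1 = 1 → write 1
  1×3 = 3 → write 1 carry 1
  1×3+1 = 4 → write 0 carry 2
  remaining carry: 10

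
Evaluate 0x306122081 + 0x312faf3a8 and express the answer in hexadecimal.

0x6190d1429

Add column by column in base 16, right to left:
  1+8 = 9
  8+a = 2 carry 1
  0+3+1 = 4
  2+f = 1 carry 1
  2+a+1 = d
  1+f = 0 carry 1
  6+2+1 = 9
  0+1 = 1
  3+3 = 6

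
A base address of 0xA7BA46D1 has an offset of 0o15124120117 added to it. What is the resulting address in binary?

0b100010001000010101110011100100000

0xA7BA46D1 = 0b10100111101110100100011011010001 in binary.
0o15124120117 = 0b1101001010100001010000001001111 in binary.
Add column by column in base 2, right to left:
  1+1 = 0 carry 1
  0+1+1 = 0 carry 1
  0+1+1 = 0 carry 1
  0+1+1 = 0 carry 1
  1+0+1 = 0 carry 1
  0+0+1 = 1
  1+1 = 0 carry 1
  1+0+1 = 0 carry 1
  0+0+1 = 1
  1+0 = 1
  1+0 = 1
  0+0 = 0
  0+0 = 0
  0+1 = 1
  1+0 = 1
  0+1 = 1
  0+0 = 0
  1+0 = 1
  0+0 = 0
  1+0 = 1
  1+1 = 0 carry 1
  1+0+1 = 0 carry 1
  0+1+1 = 0 carry 1
  1+0+1 = 0 carry 1
  1+1+1 = 1 carry 1
  1+0+1 = 0 carry 1
  1+0+1 = 0 carry 1
  0+1+1 = 0 carry 1
  0+0+1 = 1
  1+1 = 0 carry 1
  0+1+1 = 0 carry 1
  1+0+1 = 0 carry 1
  final carry 1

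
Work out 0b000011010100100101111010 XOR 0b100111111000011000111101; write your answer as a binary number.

0b100100101100111101000111

XOR bit by bit (1 where the bits differ):
  000011010100100101111010
^ 100111111000011000111101
= 100100101100111101000111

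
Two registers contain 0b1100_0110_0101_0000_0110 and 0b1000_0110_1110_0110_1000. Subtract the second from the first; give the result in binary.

0b111111011010011110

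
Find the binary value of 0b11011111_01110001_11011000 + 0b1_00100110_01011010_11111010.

0b10000001011100110011010010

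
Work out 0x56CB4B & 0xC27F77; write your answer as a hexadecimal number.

0x424B43

AND each hex digit independently (no carries):
  5&C=4, 6&2=2, C&7=4, B&F=B, 4&7=4, B&7=3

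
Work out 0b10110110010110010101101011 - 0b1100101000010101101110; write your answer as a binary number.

Subtract column by column in base 2:
  1-0 → 1
  1-1 → 0
  0-1 → 1 (borrow)
  1-1-1 → 1 (borrow)
  0-0-1 → 1 (borrow)
  1-1-1 → 1 (borrow)
  1-1-1 → 1 (borrow)
  0-0-1 → 1 (borrow)
  1-1-1 → 1 (borrow)
  0-0-1 → 1 (borrow)
  1-1-1 → 1 (borrow)
  0-0-1 → 1 (borrow)
  0-0-1 → 1 (borrow)
  1-0-1 → 0
  1-0 → 1
  0-1 → 1 (borrow)
  1-0-1 → 0
  0-1 → 1 (borrow)
  0-0-1 → 1 (borrow)
  1-0-1 → 0
  1-1 → 0
  0-1 → 1 (borrow)
  1-0-1 → 0
  1-0 → 1
  0-0 → 0
  1-0 → 1

0b10101001101101111111111101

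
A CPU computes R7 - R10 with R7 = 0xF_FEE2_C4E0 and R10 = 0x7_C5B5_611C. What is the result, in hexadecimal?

Subtract column by column in base 16:
  0-C → 4 (borrow)
  E-1-1 → C
  4-1 → 3
  C-6 → 6
  2-5 → D (borrow)
  E-B-1 → 2
  E-5 → 9
  F-C → 3
  F-7 → 8

0x8392D63C4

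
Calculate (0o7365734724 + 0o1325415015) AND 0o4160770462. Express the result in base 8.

Add column by column in base 8, right to left:
  4+5 = 1 carry 1
  2+1+1 = 4
  7+0 = 7
  4+5 = 1 carry 1
  3+1+1 = 5
  7+4 = 3 carry 1
  5+5+1 = 3 carry 1
  6+2+1 = 1 carry 1
  3+3+1 = 7
  7+1 = 0 carry 1
  final carry 1
Sum = 0o10713351741; now AND with 0o4160770462:
  1&0=0, 0&4=0, 7&1=1, 1&6=0, 3&0=0, 3&7=3, 5&7=5, 1&0=0, 7&4=4, 4&6=4, 1&2=0

0o100350440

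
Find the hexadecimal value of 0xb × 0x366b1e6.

Multiply each base-16 digit by 11, carrying:
  6×11 = 66 → write 2 carry 4
  e×11+4 = 158 → write e carry 9
  1×11+9 = 20 → write 4 carry 1
  b×11+1 = 122 → write a carry 7
  6×11+7 = 73 → write 9 carry 4
  6×11+4 = 70 → write 6 carry 4
  3×11+4 = 37 → write 5 carry 2
  remaining carry: 2

0x2569a4e2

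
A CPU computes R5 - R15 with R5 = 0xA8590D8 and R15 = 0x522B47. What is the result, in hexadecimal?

Subtract column by column in base 16:
  8-7 → 1
  D-4 → 9
  0-B → 5 (borrow)
  9-2-1 → 6
  5-2 → 3
  8-5 → 3
  A-0 → A

0xA336591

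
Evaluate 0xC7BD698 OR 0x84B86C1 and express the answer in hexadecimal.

OR each hex digit independently (no carries):
  C|8=C, 7|4=7, B|B=B, D|8=D, 6|6=6, 9|C=D, 8|1=9

0xC7BD6D9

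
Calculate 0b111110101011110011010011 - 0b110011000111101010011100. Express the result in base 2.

0b1011100100001000110111

Subtract column by column in base 2:
  1-0 → 1
  1-0 → 1
  0-1 → 1 (borrow)
  0-1-1 → 0 (borrow)
  1-1-1 → 1 (borrow)
  0-0-1 → 1 (borrow)
  1-0-1 → 0
  1-1 → 0
  0-0 → 0
  0-1 → 1 (borrow)
  1-0-1 → 0
  1-1 → 0
  1-1 → 0
  1-1 → 0
  0-1 → 1 (borrow)
  1-0-1 → 0
  0-0 → 0
  1-0 → 1
  0-1 → 1 (borrow)
  1-1-1 → 1 (borrow)
  1-0-1 → 0
  1-0 → 1
  1-1 → 0
  1-1 → 0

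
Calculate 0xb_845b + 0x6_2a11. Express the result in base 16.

0x11ae6c

Add column by column in base 16, right to left:
  b+1 = c
  5+1 = 6
  4+a = e
  8+2 = a
  b+6 = 1 carry 1
  final carry 1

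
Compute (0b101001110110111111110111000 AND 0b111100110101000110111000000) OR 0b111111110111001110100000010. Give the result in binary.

0b101001110110111111110111000 AND 0b111100110101000110111000000 = 0b101000110100000110110000000.
Then OR with 0b111111110111001110100000010.

0b111111110111001110110000010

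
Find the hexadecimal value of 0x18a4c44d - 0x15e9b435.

0x2bb1018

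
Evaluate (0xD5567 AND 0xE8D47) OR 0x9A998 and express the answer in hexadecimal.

0xDADDF

0xD5567 AND 0xE8D47 = 0xC0547.
Then OR with 0x9A998.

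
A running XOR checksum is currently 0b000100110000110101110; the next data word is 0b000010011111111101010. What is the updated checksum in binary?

0b000110101111001000100

XOR bit by bit (1 where the bits differ):
  000100110000110101110
^ 000010011111111101010
= 000110101111001000100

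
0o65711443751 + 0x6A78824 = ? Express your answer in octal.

0o66563350015

0x6A78824 = 0o651704044 in octal.
Add column by column in base 8, right to left:
  1+4 = 5
  5+4 = 1 carry 1
  7+0+1 = 0 carry 1
  3+4+1 = 0 carry 1
  4+0+1 = 5
  4+7 = 3 carry 1
  1+1+1 = 3
  1+5 = 6
  7+6 = 5 carry 1
  5+0+1 = 6
  6+0 = 6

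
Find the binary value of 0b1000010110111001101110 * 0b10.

Multiply each base-2 digit by 2, carrying:
  0×2 = 0 → write 0
  1×2 = 2 → write 0 carry 1
  1×2+1 = 3 → write 1 carry 1
  1×2+1 = 3 → write 1 carry 1
  0×2+1 = 1 → write 1
  1×2 = 2 → write 0 carry 1
  1×2+1 = 3 → write 1 carry 1
  0×2+1 = 1 → write 1
  0×2 = 0 → write 0
  1×2 = 2 → write 0 carry 1
  1×2+1 = 3 → write 1 carry 1
  1×2+1 = 3 → write 1 carry 1
  0×2+1 = 1 → write 1
  1×2 = 2 → write 0 carry 1
  1×2+1 = 3 → write 1 carry 1
  0×2+1 = 1 → write 1
  1×2 = 2 → write 0 carry 1
  0×2+1 = 1 → write 1
  0×2 = 0 → write 0
  0×2 = 0 → write 0
  0×2 = 0 → write 0
  1×2 = 2 → write 0 carry 1
  remaining carry: 1

0b10000101101110011011100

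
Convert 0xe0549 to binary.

Expand each hex digit to 4 bits: e=1110 0=0000 5=0101 4=0100 9=1001.

0b11100000010101001001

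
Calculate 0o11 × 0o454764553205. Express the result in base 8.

0o5224632305255

Multiply each base-8 digit by 9, carrying:
  5×9 = 45 → write 5 carry 5
  0×9+5 = 5 → write 5
  2×9 = 18 → write 2 carry 2
  3×9+2 = 29 → write 5 carry 3
  5×9+3 = 48 → write 0 carry 6
  5×9+6 = 51 → write 3 carry 6
  4×9+6 = 42 → write 2 carry 5
  6×9+5 = 59 → write 3 carry 7
  7×9+7 = 70 → write 6 carry 8
  4×9+8 = 44 → write 4 carry 5
  5×9+5 = 50 → write 2 carry 6
  4×9+6 = 42 → write 2 carry 5
  remaining carry: 5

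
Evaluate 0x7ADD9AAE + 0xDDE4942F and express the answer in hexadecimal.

0x158C22EDD

Add column by column in base 16, right to left:
  E+F = D carry 1
  A+2+1 = D
  A+4 = E
  9+9 = 2 carry 1
  D+4+1 = 2 carry 1
  D+E+1 = C carry 1
  A+D+1 = 8 carry 1
  7+D+1 = 5 carry 1
  final carry 1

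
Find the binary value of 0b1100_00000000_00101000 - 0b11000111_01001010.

Subtract column by column in base 2:
  0-0 → 0
  0-1 → 1 (borrow)
  0-0-1 → 1 (borrow)
  1-1-1 → 1 (borrow)
  0-0-1 → 1 (borrow)
  1-0-1 → 0
  0-1 → 1 (borrow)
  0-0-1 → 1 (borrow)
  0-1-1 → 0 (borrow)
  0-1-1 → 0 (borrow)
  0-1-1 → 0 (borrow)
  0-0-1 → 1 (borrow)
  0-0-1 → 1 (borrow)
  0-0-1 → 1 (borrow)
  0-1-1 → 0 (borrow)
  0-1-1 → 0 (borrow)
  0-0-1 → 1 (borrow)
  0-0-1 → 1 (borrow)
  1-0-1 → 0
  1-0 → 1

0b10110011100011011110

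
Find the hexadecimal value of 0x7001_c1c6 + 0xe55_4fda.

0x7e5711a0

Add column by column in base 16, right to left:
  6+a = 0 carry 1
  c+d+1 = a carry 1
  1+f+1 = 1 carry 1
  c+4+1 = 1 carry 1
  1+5+1 = 7
  0+5 = 5
  0+e = e
  7+0 = 7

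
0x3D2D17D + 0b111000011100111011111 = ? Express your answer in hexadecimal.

0b111000011100111011111 = 0x1C39DF in hexadecimal.
Add column by column in base 16, right to left:
  D+F = C carry 1
  7+D+1 = 5 carry 1
  1+9+1 = B
  D+3 = 0 carry 1
  2+C+1 = F
  D+1 = E
  3+0 = 3

0x3EF0B5C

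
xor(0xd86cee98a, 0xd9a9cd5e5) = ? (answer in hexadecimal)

0x01c523c6f

XOR each hex digit independently (no carries):
  d^d=0, 8^9=1, 6^a=c, c^9=5, e^c=2, e^d=3, 9^5=c, 8^e=6, a^5=f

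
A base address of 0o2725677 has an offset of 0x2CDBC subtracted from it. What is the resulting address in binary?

0b10001101111000000011

0o2725677 = 0b10111010101110111111 in binary.
0x2CDBC = 0b101100110110111100 in binary.
Subtract column by column in base 2:
  1-0 → 1
  1-0 → 1
  1-1 → 0
  1-1 → 0
  1-1 → 0
  1-1 → 0
  0-0 → 0
  1-1 → 0
  1-1 → 0
  1-0 → 1
  0-1 → 1 (borrow)
  1-1-1 → 1 (borrow)
  0-0-1 → 1 (borrow)
  1-0-1 → 0
  0-1 → 1 (borrow)
  1-1-1 → 1 (borrow)
  1-0-1 → 0
  1-1 → 0
  0-0 → 0
  1-0 → 1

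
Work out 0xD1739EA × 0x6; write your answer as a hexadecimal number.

0x4E8B5B7C

Multiply each base-16 digit by 6, carrying:
  A×6 = 60 → write C carry 3
  E×6+3 = 87 → write 7 carry 5
  9×6+5 = 59 → write B carry 3
  3×6+3 = 21 → write 5 carry 1
  7×6+1 = 43 → write B carry 2
  1×6+2 = 8 → write 8
  D×6 = 78 → write E carry 4
  remaining carry: 4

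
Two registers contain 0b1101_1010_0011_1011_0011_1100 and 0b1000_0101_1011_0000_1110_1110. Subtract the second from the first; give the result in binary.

0b10101001000101001001110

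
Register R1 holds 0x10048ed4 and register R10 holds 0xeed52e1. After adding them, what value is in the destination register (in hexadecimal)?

0x1ef1e1b5

Add column by column in base 16, right to left:
  4+1 = 5
  d+e = b carry 1
  e+2+1 = 1 carry 1
  8+5+1 = e
  4+d = 1 carry 1
  0+e+1 = f
  0+e = e
  1+0 = 1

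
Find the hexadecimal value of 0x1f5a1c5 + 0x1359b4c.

Add column by column in base 16, right to left:
  5+c = 1 carry 1
  c+4+1 = 1 carry 1
  1+b+1 = d
  a+9 = 3 carry 1
  5+5+1 = b
  f+3 = 2 carry 1
  1+1+1 = 3

0x32b3d11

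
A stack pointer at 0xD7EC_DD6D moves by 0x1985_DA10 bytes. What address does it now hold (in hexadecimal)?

0xF172B77D

Add column by column in base 16, right to left:
  D+0 = D
  6+1 = 7
  D+A = 7 carry 1
  D+D+1 = B carry 1
  C+5+1 = 2 carry 1
  E+8+1 = 7 carry 1
  7+9+1 = 1 carry 1
  D+1+1 = F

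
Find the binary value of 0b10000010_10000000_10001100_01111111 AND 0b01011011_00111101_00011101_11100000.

0b00000010000000000000110001100000

AND bit by bit (1 only where both bits are 1):
  10000010100000001000110001111111
& 01011011001111010001110111100000
= 00000010000000000000110001100000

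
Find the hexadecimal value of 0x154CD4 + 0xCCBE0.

0x2218B4

Add column by column in base 16, right to left:
  4+0 = 4
  D+E = B carry 1
  C+B+1 = 8 carry 1
  4+C+1 = 1 carry 1
  5+C+1 = 2 carry 1
  1+0+1 = 2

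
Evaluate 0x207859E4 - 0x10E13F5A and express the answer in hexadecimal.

0xF971A8A

Subtract column by column in base 16:
  4-A → A (borrow)
  E-5-1 → 8
  9-F → A (borrow)
  5-3-1 → 1
  8-1 → 7
  7-E → 9 (borrow)
  0-0-1 → F (borrow)
  2-1-1 → 0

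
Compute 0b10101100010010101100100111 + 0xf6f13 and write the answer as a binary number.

0xf6f13 = 0b11110110111100010011 in binary.
Add column by column in base 2, right to left:
  1+1 = 0 carry 1
  1+1+1 = 1 carry 1
  1+0+1 = 0 carry 1
  0+0+1 = 1
  0+1 = 1
  1+0 = 1
  0+0 = 0
  0+0 = 0
  1+1 = 0 carry 1
  1+1+1 = 1 carry 1
  0+1+1 = 0 carry 1
  1+1+1 = 1 carry 1
  0+0+1 = 1
  1+1 = 0 carry 1
  0+1+1 = 0 carry 1
  0+0+1 = 1
  1+1 = 0 carry 1
  0+1+1 = 0 carry 1
  0+1+1 = 0 carry 1
  0+1+1 = 0 carry 1
  1+0+1 = 0 carry 1
  1+0+1 = 0 carry 1
  0+0+1 = 1
  1+0 = 1
  0+0 = 0
  1+0 = 1

0b10110000001001101000111010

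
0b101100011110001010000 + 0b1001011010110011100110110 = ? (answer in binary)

Add column by column in base 2, right to left:
  0+0 = 0
  0+1 = 1
  0+1 = 1
  0+0 = 0
  1+1 = 0 carry 1
  0+1+1 = 0 carry 1
  1+0+1 = 0 carry 1
  0+0+1 = 1
  0+1 = 1
  0+1 = 1
  1+1 = 0 carry 1
  1+0+1 = 0 carry 1
  1+0+1 = 0 carry 1
  1+1+1 = 1 carry 1
  0+1+1 = 0 carry 1
  0+0+1 = 1
  0+1 = 1
  1+0 = 1
  1+1 = 0 carry 1
  0+1+1 = 0 carry 1
  1+0+1 = 0 carry 1
  0+1+1 = 0 carry 1
  0+0+1 = 1
  0+0 = 0
  0+1 = 1

0b1010000111010001110000110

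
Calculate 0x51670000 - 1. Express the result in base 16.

The trailing 4 digits are 0, so subtracting 1 borrows through: they become F and the next digit up decrements.

0x5166ffff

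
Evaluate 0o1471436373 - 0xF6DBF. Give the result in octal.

0xF6DBF = 0o3666677 in octal.
Subtract column by column in base 8:
  3-7 → 4 (borrow)
  7-7-1 → 7 (borrow)
  3-6-1 → 4 (borrow)
  6-6-1 → 7 (borrow)
  3-6-1 → 4 (borrow)
  4-6-1 → 5 (borrow)
  1-3-1 → 5 (borrow)
  7-0-1 → 6
  4-0 → 4
  1-0 → 1

0o1465547474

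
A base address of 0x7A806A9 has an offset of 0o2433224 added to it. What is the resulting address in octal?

0o754436475

0x7A806A9 = 0o752003251 in octal.
Add column by column in base 8, right to left:
  1+4 = 5
  5+2 = 7
  2+2 = 4
  3+3 = 6
  0+3 = 3
  0+4 = 4
  2+2 = 4
  5+0 = 5
  7+0 = 7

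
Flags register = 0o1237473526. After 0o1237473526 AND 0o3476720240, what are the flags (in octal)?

0o1036420000

AND each oct digit independently (no carries):
  1&3=1, 2&4=0, 3&7=3, 7&6=6, 4&7=4, 7&2=2, 3&0=0, 5&2=0, 2&4=0, 6&0=0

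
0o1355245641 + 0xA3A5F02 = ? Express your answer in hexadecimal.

0o1355245641 = 0xBB54BA1 in hexadecimal.
Add column by column in base 16, right to left:
  1+2 = 3
  A+0 = A
  B+F = A carry 1
  4+5+1 = A
  5+A = F
  B+3 = E
  B+A = 5 carry 1
  final carry 1

0x15EFAAA3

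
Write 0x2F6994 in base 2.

0b1011110110100110010100

Expand each hex digit to 4 bits: 2=0010 F=1111 6=0110 9=1001 9=1001 4=0100.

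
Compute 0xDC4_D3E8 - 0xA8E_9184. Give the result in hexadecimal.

0x3364264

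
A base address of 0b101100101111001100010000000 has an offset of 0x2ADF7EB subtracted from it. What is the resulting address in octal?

0o272320225

0b101100101111001100010000000 = 0o545714200 in octal.
0x2ADF7EB = 0o253373753 in octal.
Subtract column by column in base 8:
  0-3 → 5 (borrow)
  0-5-1 → 2 (borrow)
  2-7-1 → 2 (borrow)
  4-3-1 → 0
  1-7 → 2 (borrow)
  7-3-1 → 3
  5-3 → 2
  4-5 → 7 (borrow)
  5-2-1 → 2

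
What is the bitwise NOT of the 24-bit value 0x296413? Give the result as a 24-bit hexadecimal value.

0xd69bec

Each hex digit d becomes f−d:
  2→d, 9→6, 6→9, 4→b, 1→e, 3→c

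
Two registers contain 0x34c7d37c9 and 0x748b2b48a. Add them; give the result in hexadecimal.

0xa952fec53

Add column by column in base 16, right to left:
  9+a = 3 carry 1
  c+8+1 = 5 carry 1
  7+4+1 = c
  3+b = e
  d+2 = f
  7+b = 2 carry 1
  c+8+1 = 5 carry 1
  4+4+1 = 9
  3+7 = a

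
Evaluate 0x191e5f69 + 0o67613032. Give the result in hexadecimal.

0o67613032 = 0xdf161a in hexadecimal.
Add column by column in base 16, right to left:
  9+a = 3 carry 1
  6+1+1 = 8
  f+6 = 5 carry 1
  5+1+1 = 7
  e+f = d carry 1
  1+d+1 = f
  9+0 = 9
  1+0 = 1

0x19fd7583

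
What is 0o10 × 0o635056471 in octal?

Multiply each base-8 digit by 8, carrying:
  1×8 = 8 → write 0 carry 1
  7×8+1 = 57 → write 1 carry 7
  4×8+7 = 39 → write 7 carry 4
  6×8+4 = 52 → write 4 carry 6
  5×8+6 = 46 → write 6 carry 5
  0×8+5 = 5 → write 5
  5×8 = 40 → write 0 carry 5
  3×8+5 = 29 → write 5 carry 3
  6×8+3 = 51 → write 3 carry 6
  remaining carry: 6

0o6350564710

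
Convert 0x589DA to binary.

0b1011000100111011010

Expand each hex digit to 4 bits: 5=0101 8=1000 9=1001 D=1101 A=1010.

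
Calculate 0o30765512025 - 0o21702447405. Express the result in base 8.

0o7063042420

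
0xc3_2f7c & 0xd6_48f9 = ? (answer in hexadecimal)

0xc20878

AND each hex digit independently (no carries):
  c&d=c, 3&6=2, 2&4=0, f&8=8, 7&f=7, c&9=8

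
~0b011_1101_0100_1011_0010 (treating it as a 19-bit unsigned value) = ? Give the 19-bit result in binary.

0b1000010101101001101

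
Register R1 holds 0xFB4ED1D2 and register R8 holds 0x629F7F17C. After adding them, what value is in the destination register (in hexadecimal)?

Add column by column in base 16, right to left:
  2+C = E
  D+7 = 4 carry 1
  1+1+1 = 3
  D+F = C carry 1
  E+7+1 = 6 carry 1
  4+F+1 = 4 carry 1
  B+9+1 = 5 carry 1
  F+2+1 = 2 carry 1
  0+6+1 = 7

0x72546C34E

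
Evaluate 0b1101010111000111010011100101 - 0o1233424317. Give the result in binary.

0b10111011100100110000010110

0o1233424317 = 0b1010011011100010100011001111 in binary.
Subtract column by column in base 2:
  1-1 → 0
  0-1 → 1 (borrow)
  1-1-1 → 1 (borrow)
  0-1-1 → 0 (borrow)
  0-0-1 → 1 (borrow)
  1-0-1 → 0
  1-1 → 0
  1-1 → 0
  0-0 → 0
  0-0 → 0
  1-0 → 1
  0-1 → 1 (borrow)
  1-0-1 → 0
  1-1 → 0
  1-0 → 1
  0-0 → 0
  0-0 → 0
  0-1 → 1 (borrow)
  1-1-1 → 1 (borrow)
  1-1-1 → 1 (borrow)
  1-0-1 → 0
  0-1 → 1 (borrow)
  1-1-1 → 1 (borrow)
  0-0-1 → 1 (borrow)
  1-0-1 → 0
  0-1 → 1 (borrow)
  1-0-1 → 0
  1-1 → 0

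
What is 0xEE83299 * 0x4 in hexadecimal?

Multiply each base-16 digit by 4, carrying:
  9×4 = 36 → write 4 carry 2
  9×4+2 = 38 → write 6 carry 2
  2×4+2 = 10 → write A
  3×4 = 12 → write C
  8×4 = 32 → write 0 carry 2
  E×4+2 = 58 → write A carry 3
  E×4+3 = 59 → write B carry 3
  remaining carry: 3

0x3BA0CA64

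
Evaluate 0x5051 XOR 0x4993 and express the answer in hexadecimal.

0x19C2

XOR each hex digit independently (no carries):
  5^4=1, 0^9=9, 5^9=C, 1^3=2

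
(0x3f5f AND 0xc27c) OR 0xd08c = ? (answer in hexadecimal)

0x3f5f AND 0xc27c = 0x025c.
Then OR with 0xd08c.

0xd2dc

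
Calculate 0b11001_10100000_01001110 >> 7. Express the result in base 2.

0b11001101000000

Right shift by 7: drop the 7 least-significant bits.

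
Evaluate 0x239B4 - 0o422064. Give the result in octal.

0o12600

0x239B4 = 0o434664 in octal.
Subtract column by column in base 8:
  4-4 → 0
  6-6 → 0
  6-0 → 6
  4-2 → 2
  3-2 → 1
  4-4 → 0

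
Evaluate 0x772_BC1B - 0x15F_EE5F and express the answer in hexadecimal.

Subtract column by column in base 16:
  B-F → C (borrow)
  1-5-1 → B (borrow)
  C-E-1 → D (borrow)
  B-E-1 → C (borrow)
  2-F-1 → 2 (borrow)
  7-5-1 → 1
  7-1 → 6

0x612CDBC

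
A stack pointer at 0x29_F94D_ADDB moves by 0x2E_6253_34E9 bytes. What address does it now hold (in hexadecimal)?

Add column by column in base 16, right to left:
  B+9 = 4 carry 1
  D+E+1 = C carry 1
  D+4+1 = 2 carry 1
  A+3+1 = E
  D+3 = 0 carry 1
  4+5+1 = A
  9+2 = B
  F+6 = 5 carry 1
  9+E+1 = 8 carry 1
  2+2+1 = 5

0x585BA0E2C4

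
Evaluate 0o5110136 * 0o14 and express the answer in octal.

0o75542150

Multiply each base-8 digit by 12, carrying:
  6×12 = 72 → write 0 carry 9
  3×12+9 = 45 → write 5 carry 5
  1×12+5 = 17 → write 1 carry 2
  0×12+2 = 2 → write 2
  1×12 = 12 → write 4 carry 1
  1×12+1 = 13 → write 5 carry 1
  5×12+1 = 61 → write 5 carry 7
  remaining carry: 7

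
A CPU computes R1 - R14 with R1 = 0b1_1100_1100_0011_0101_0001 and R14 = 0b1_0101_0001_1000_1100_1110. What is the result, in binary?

Subtract column by column in base 2:
  1-0 → 1
  0-1 → 1 (borrow)
  0-1-1 → 0 (borrow)
  0-1-1 → 0 (borrow)
  1-0-1 → 0
  0-0 → 0
  1-1 → 0
  0-1 → 1 (borrow)
  1-0-1 → 0
  1-0 → 1
  0-0 → 0
  0-1 → 1 (borrow)
  0-1-1 → 0 (borrow)
  0-0-1 → 1 (borrow)
  1-0-1 → 0
  1-0 → 1
  0-1 → 1 (borrow)
  0-0-1 → 1 (borrow)
  1-1-1 → 1 (borrow)
  1-0-1 → 0
  1-1 → 0

0b1111010101010000011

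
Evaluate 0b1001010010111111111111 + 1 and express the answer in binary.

0b1001010011000000000000

The trailing 12 digits are 1 (max in base 2), so adding 1 cascades: they roll to 0 and the next digit up increments.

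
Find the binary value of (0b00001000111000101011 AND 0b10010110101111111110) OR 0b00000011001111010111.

0b11101111111111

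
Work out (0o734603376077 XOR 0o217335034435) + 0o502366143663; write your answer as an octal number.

0o1226124506325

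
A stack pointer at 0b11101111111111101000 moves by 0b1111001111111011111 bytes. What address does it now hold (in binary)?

Add column by column in base 2, right to left:
  0+1 = 1
  0+1 = 1
  0+1 = 1
  1+1 = 0 carry 1
  0+1+1 = 0 carry 1
  1+0+1 = 0 carry 1
  1+1+1 = 1 carry 1
  1+1+1 = 1 carry 1
  1+1+1 = 1 carry 1
  1+1+1 = 1 carry 1
  1+1+1 = 1 carry 1
  1+1+1 = 1 carry 1
  1+1+1 = 1 carry 1
  1+0+1 = 0 carry 1
  1+0+1 = 0 carry 1
  1+1+1 = 1 carry 1
  0+1+1 = 0 carry 1
  1+1+1 = 1 carry 1
  1+1+1 = 1 carry 1
  1+0+1 = 0 carry 1
  final carry 1

0b101101001111111000111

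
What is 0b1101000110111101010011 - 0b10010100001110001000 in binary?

0b1010110010101111001011

Subtract column by column in base 2:
  1-0 → 1
  1-0 → 1
  0-0 → 0
  0-1 → 1 (borrow)
  1-0-1 → 0
  0-0 → 0
  1-0 → 1
  0-1 → 1 (borrow)
  1-1-1 → 1 (borrow)
  1-1-1 → 1 (borrow)
  1-0-1 → 0
  1-0 → 1
  0-0 → 0
  1-0 → 1
  1-1 → 0
  0-0 → 0
  0-1 → 1 (borrow)
  0-0-1 → 1 (borrow)
  1-0-1 → 0
  0-1 → 1 (borrow)
  1-0-1 → 0
  1-0 → 1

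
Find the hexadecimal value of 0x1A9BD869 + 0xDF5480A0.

0xF9F05909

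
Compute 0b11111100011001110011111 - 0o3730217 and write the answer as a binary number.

0b11011101000001100010000

0o3730217 = 0b11111011000010001111 in binary.
Subtract column by column in base 2:
  1-1 → 0
  1-1 → 0
  1-1 → 0
  1-1 → 0
  1-0 → 1
  0-0 → 0
  0-0 → 0
  1-1 → 0
  1-0 → 1
  1-0 → 1
  0-0 → 0
  0-0 → 0
  1-1 → 0
  1-1 → 0
  0-0 → 0
  0-1 → 1 (borrow)
  0-1-1 → 0 (borrow)
  1-1-1 → 1 (borrow)
  1-1-1 → 1 (borrow)
  1-1-1 → 1 (borrow)
  1-0-1 → 0
  1-0 → 1
  1-0 → 1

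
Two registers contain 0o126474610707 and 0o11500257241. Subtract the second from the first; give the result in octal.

0o114774331446

Subtract column by column in base 8:
  7-1 → 6
  0-4 → 4 (borrow)
  7-2-1 → 4
  0-7 → 1 (borrow)
  1-5-1 → 3 (borrow)
  6-2-1 → 3
  4-0 → 4
  7-0 → 7
  4-5 → 7 (borrow)
  6-1-1 → 4
  2-1 → 1
  1-0 → 1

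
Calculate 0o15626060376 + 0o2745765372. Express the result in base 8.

0o20574045770

Add column by column in base 8, right to left:
  6+2 = 0 carry 1
  7+7+1 = 7 carry 1
  3+3+1 = 7
  0+5 = 5
  6+6 = 4 carry 1
  0+7+1 = 0 carry 1
  6+5+1 = 4 carry 1
  2+4+1 = 7
  6+7 = 5 carry 1
  5+2+1 = 0 carry 1
  1+0+1 = 2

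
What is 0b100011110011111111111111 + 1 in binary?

0b100011110100000000000000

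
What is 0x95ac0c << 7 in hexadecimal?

7 bits is not a whole number of base-16 digits; in binary: 100101011010110000001100 << 7 = 1001010110101100000011000000000.

0x4ad60600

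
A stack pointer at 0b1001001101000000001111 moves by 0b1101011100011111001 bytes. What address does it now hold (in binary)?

0b1010111000100100001000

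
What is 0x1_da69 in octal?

Expand each hex digit to 4 bits: 1=0001 d=1101 a=1010 6=0110 9=1001.
Group the bits in threes: 011 101 101 001 101 001 → 355151.

0o355151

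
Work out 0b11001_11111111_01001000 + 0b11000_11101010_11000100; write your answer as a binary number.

Add column by column in base 2, right to left:
  0+0 = 0
  0+0 = 0
  0+1 = 1
  1+0 = 1
  0+0 = 0
  0+0 = 0
  1+1 = 0 carry 1
  0+1+1 = 0 carry 1
  1+0+1 = 0 carry 1
  1+1+1 = 1 carry 1
  1+0+1 = 0 carry 1
  1+1+1 = 1 carry 1
  1+0+1 = 0 carry 1
  1+1+1 = 1 carry 1
  1+1+1 = 1 carry 1
  1+1+1 = 1 carry 1
  1+0+1 = 0 carry 1
  0+0+1 = 1
  0+0 = 0
  1+1 = 0 carry 1
  1+1+1 = 1 carry 1
  final carry 1

0b1100101110101000001100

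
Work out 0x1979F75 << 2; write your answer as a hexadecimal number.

2 bits is not a whole number of base-16 digits; in binary: 1100101111001111101110101 << 2 = 110010111100111110111010100.

0x65E7DD4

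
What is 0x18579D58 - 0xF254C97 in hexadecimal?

0x93250C1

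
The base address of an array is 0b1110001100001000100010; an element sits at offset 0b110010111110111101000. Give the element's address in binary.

0b10100100100000000001010

Add column by column in base 2, right to left:
  0+0 = 0
  1+0 = 1
  0+0 = 0
  0+1 = 1
  0+0 = 0
  1+1 = 0 carry 1
  0+1+1 = 0 carry 1
  0+1+1 = 0 carry 1
  0+1+1 = 0 carry 1
  1+0+1 = 0 carry 1
  0+1+1 = 0 carry 1
  0+1+1 = 0 carry 1
  0+1+1 = 0 carry 1
  0+1+1 = 0 carry 1
  1+1+1 = 1 carry 1
  1+0+1 = 0 carry 1
  0+1+1 = 0 carry 1
  0+0+1 = 1
  0+0 = 0
  1+1 = 0 carry 1
  1+1+1 = 1 carry 1
  1+0+1 = 0 carry 1
  final carry 1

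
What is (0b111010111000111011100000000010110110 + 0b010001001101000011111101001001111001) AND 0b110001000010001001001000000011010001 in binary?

0b1001001000000000000001

Add column by column in base 2, right to left:
  0+1 = 1
  1+0 = 1
  1+0 = 1
  0+1 = 1
  1+1 = 0 carry 1
  1+1+1 = 1 carry 1
  0+1+1 = 0 carry 1
  1+0+1 = 0 carry 1
  0+0+1 = 1
  0+1 = 1
  0+0 = 0
  0+0 = 0
  0+1 = 1
  0+0 = 0
  0+1 = 1
  0+1 = 1
  0+1 = 1
  1+1 = 0 carry 1
  1+1+1 = 1 carry 1
  1+1+1 = 1 carry 1
  0+0+1 = 1
  1+0 = 1
  1+0 = 1
  1+0 = 1
  0+1 = 1
  0+0 = 0
  0+1 = 1
  1+1 = 0 carry 1
  1+0+1 = 0 carry 1
  1+0+1 = 0 carry 1
  0+1+1 = 0 carry 1
  1+0+1 = 0 carry 1
  0+0+1 = 1
  1+0 = 1
  1+1 = 0 carry 1
  1+0+1 = 0 carry 1
  final carry 1
Sum = 0b1001100000101111111011101001100101111; now AND with 0b110001000010001001001000000011010001:
  1001100000101111111011101001100101111
& 0110001000010001001001000000011010001
= 0000000000000001001001000000000000001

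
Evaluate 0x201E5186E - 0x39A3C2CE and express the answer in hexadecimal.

Subtract column by column in base 16:
  E-E → 0
  6-C → A (borrow)
  8-2-1 → 5
  1-C → 5 (borrow)
  5-3-1 → 1
  E-A → 4
  1-9 → 8 (borrow)
  0-3-1 → C (borrow)
  2-0-1 → 1

0x1C84155A0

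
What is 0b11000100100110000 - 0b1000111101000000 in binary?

0b1111100111110000

Subtract column by column in base 2:
  0-0 → 0
  0-0 → 0
  0-0 → 0
  0-0 → 0
  1-0 → 1
  1-0 → 1
  0-1 → 1 (borrow)
  0-0-1 → 1 (borrow)
  1-1-1 → 1 (borrow)
  0-1-1 → 0 (borrow)
  0-1-1 → 0 (borrow)
  1-1-1 → 1 (borrow)
  0-0-1 → 1 (borrow)
  0-0-1 → 1 (borrow)
  0-0-1 → 1 (borrow)
  1-1-1 → 1 (borrow)
  1-0-1 → 0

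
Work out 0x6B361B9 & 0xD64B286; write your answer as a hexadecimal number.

0x4202080

AND each hex digit independently (no carries):
  6&D=4, B&6=2, 3&4=0, 6&B=2, 1&2=0, B&8=8, 9&6=0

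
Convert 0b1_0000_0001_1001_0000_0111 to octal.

0o4014407

Group the bits in threes: 100 000 001 100 100 000 111 → 4014407.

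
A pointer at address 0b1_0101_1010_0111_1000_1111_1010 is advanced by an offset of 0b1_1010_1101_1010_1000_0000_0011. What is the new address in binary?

0b11000010000010000011111101

Add column by column in base 2, right to left:
  0+1 = 1
  1+1 = 0 carry 1
  0+0+1 = 1
  1+0 = 1
  1+0 = 1
  1+0 = 1
  1+0 = 1
  1+0 = 1
  0+0 = 0
  0+0 = 0
  0+0 = 0
  1+1 = 0 carry 1
  1+0+1 = 0 carry 1
  1+1+1 = 1 carry 1
  1+0+1 = 0 carry 1
  0+1+1 = 0 carry 1
  0+1+1 = 0 carry 1
  1+0+1 = 0 carry 1
  0+1+1 = 0 carry 1
  1+1+1 = 1 carry 1
  1+0+1 = 0 carry 1
  0+1+1 = 0 carry 1
  1+0+1 = 0 carry 1
  0+1+1 = 0 carry 1
  1+1+1 = 1 carry 1
  final carry 1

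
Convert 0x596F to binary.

0b101100101101111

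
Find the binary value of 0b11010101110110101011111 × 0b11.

Multiply each base-2 digit by 3, carrying:
  1×3 = 3 → write 1 carry 1
  1×3+1 = 4 → write 0 carry 2
  1×3+2 = 5 → write 1 carry 2
  1×3+2 = 5 → write 1 carry 2
  1×3+2 = 5 → write 1 carry 2
  0×3+2 = 2 → write 0 carry 1
  1×3+1 = 4 → write 0 carry 2
  0×3+2 = 2 → write 0 carry 1
  1×3+1 = 4 → write 0 carry 2
  0×3+2 = 2 → write 0 carry 1
  1×3+1 = 4 → write 0 carry 2
  1×3+2 = 5 → write 1 carry 2
  0×3+2 = 2 → write 0 carry 1
  1×3+1 = 4 → write 0 carry 2
  1×3+2 = 5 → write 1 carry 2
  1×3+2 = 5 → write 1 carry 2
  0×3+2 = 2 → write 0 carry 1
  1×3+1 = 4 → write 0 carry 2
  0×3+2 = 2 → write 0 carry 1
  1×3+1 = 4 → write 0 carry 2
  0×3+2 = 2 → write 0 carry 1
  1×3+1 = 4 → write 0 carry 2
  1×3+2 = 5 → write 1 carry 2
  remaining carry: 10

0b1010000001100100000011101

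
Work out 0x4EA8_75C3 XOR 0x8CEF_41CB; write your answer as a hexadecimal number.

0xC2473408

XOR each hex digit independently (no carries):
  4^8=C, E^C=2, A^E=4, 8^F=7, 7^4=3, 5^1=4, C^C=0, 3^B=8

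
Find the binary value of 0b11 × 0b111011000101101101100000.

Multiply each base-2 digit by 3, carrying:
  0×3 = 0 → write 0
  0×3 = 0 → write 0
  0×3 = 0 → write 0
  0×3 = 0 → write 0
  0×3 = 0 → write 0
  1×3 = 3 → write 1 carry 1
  1×3+1 = 4 → write 0 carry 2
  0×3+2 = 2 → write 0 carry 1
  1×3+1 = 4 → write 0 carry 2
  1×3+2 = 5 → write 1 carry 2
  0×3+2 = 2 → write 0 carry 1
  1×3+1 = 4 → write 0 carry 2
  1×3+2 = 5 → write 1 carry 2
  0×3+2 = 2 → write 0 carry 1
  1×3+1 = 4 → write 0 carry 2
  0×3+2 = 2 → write 0 carry 1
  0×3+1 = 1 → write 1
  0×3 = 0 → write 0
  1×3 = 3 → write 1 carry 1
  1×3+1 = 4 → write 0 carry 2
  0×3+2 = 2 → write 0 carry 1
  1×3+1 = 4 → write 0 carry 2
  1×3+2 = 5 → write 1 carry 2
  1×3+2 = 5 → write 1 carry 2
  remaining carry: 10

0b10110001010001001000100000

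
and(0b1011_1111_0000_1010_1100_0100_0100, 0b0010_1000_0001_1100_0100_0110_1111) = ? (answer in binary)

0b0010100000001000010001000100

AND bit by bit (1 only where both bits are 1):
  1011111100001010110001000100
& 0010100000011100010001101111
= 0010100000001000010001000100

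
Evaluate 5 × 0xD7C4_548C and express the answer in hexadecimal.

0x436D5A6BC

Multiply each base-16 digit by 5, carrying:
  C×5 = 60 → write C carry 3
  8×5+3 = 43 → write B carry 2
  4×5+2 = 22 → write 6 carry 1
  5×5+1 = 26 → write A carry 1
  4×5+1 = 21 → write 5 carry 1
  C×5+1 = 61 → write D carry 3
  7×5+3 = 38 → write 6 carry 2
  D×5+2 = 67 → write 3 carry 4
  remaining carry: 4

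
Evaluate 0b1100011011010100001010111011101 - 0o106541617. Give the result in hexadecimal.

0b1100011011010100001010111011101 = 0x636A15DD in hexadecimal.
0o106541617 = 0x11AC38F in hexadecimal.
Subtract column by column in base 16:
  D-F → E (borrow)
  D-8-1 → 4
  5-3 → 2
  1-C → 5 (borrow)
  A-A-1 → F (borrow)
  6-1-1 → 4
  3-1 → 2
  6-0 → 6

0x624F524E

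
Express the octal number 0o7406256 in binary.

Each octal digit is 3 bits: 7=111 4=100 0=000 6=110 2=010 5=101 6=110.

0b111100000110010101110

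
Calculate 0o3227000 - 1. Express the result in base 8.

0o3226777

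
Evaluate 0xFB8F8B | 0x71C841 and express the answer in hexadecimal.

0xFBCFCB

OR each hex digit independently (no carries):
  F|7=F, B|1=B, 8|C=C, F|8=F, 8|4=C, B|1=B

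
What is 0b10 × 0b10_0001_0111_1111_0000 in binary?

Multiply each base-2 digit by 2, carrying:
  0×2 = 0 → write 0
  0×2 = 0 → write 0
  0×2 = 0 → write 0
  0×2 = 0 → write 0
  1×2 = 2 → write 0 carry 1
  1×2+1 = 3 → write 1 carry 1
  1×2+1 = 3 → write 1 carry 1
  1×2+1 = 3 → write 1 carry 1
  1×2+1 = 3 → write 1 carry 1
  1×2+1 = 3 → write 1 carry 1
  1×2+1 = 3 → write 1 carry 1
  0×2+1 = 1 → write 1
  1×2 = 2 → write 0 carry 1
  0×2+1 = 1 → write 1
  0×2 = 0 → write 0
  0×2 = 0 → write 0
  0×2 = 0 → write 0
  1×2 = 2 → write 0 carry 1
  remaining carry: 1

0b1000010111111100000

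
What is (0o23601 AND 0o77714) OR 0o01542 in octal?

0o23601 AND 0o77714 = 0o23600.
Then OR with 0o01542.

0o23742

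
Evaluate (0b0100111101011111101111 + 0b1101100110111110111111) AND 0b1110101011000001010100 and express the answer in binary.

0b10100000000000000100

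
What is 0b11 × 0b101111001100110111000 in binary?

0b10001101100110100101000

Multiply each base-2 digit by 3, carrying:
  0×3 = 0 → write 0
  0×3 = 0 → write 0
  0×3 = 0 → write 0
  1×3 = 3 → write 1 carry 1
  1×3+1 = 4 → write 0 carry 2
  1×3+2 = 5 → write 1 carry 2
  0×3+2 = 2 → write 0 carry 1
  1×3+1 = 4 → write 0 carry 2
  1×3+2 = 5 → write 1 carry 2
  0×3+2 = 2 → write 0 carry 1
  0×3+1 = 1 → write 1
  1×3 = 3 → write 1 carry 1
  1×3+1 = 4 → write 0 carry 2
  0×3+2 = 2 → write 0 carry 1
  0×3+1 = 1 → write 1
  1×3 = 3 → write 1 carry 1
  1×3+1 = 4 → write 0 carry 2
  1×3+2 = 5 → write 1 carry 2
  1×3+2 = 5 → write 1 carry 2
  0×3+2 = 2 → write 0 carry 1
  1×3+1 = 4 → write 0 carry 2
  remaining carry: 10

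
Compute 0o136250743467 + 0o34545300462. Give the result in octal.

0o173016244151

Add column by column in base 8, right to left:
  7+2 = 1 carry 1
  6+6+1 = 5 carry 1
  4+4+1 = 1 carry 1
  3+0+1 = 4
  4+0 = 4
  7+3 = 2 carry 1
  0+5+1 = 6
  5+4 = 1 carry 1
  2+5+1 = 0 carry 1
  6+4+1 = 3 carry 1
  3+3+1 = 7
  1+0 = 1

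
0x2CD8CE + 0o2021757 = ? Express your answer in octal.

0o15176275

0x2CD8CE = 0o13154316 in octal.
Add column by column in base 8, right to left:
  6+7 = 5 carry 1
  1+5+1 = 7
  3+7 = 2 carry 1
  4+1+1 = 6
  5+2 = 7
  1+0 = 1
  3+2 = 5
  1+0 = 1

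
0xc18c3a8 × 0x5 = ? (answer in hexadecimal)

0x3c7bd248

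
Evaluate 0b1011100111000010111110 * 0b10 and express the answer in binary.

Multiply each base-2 digit by 2, carrying:
  0×2 = 0 → write 0
  1×2 = 2 → write 0 carry 1
  1×2+1 = 3 → write 1 carry 1
  1×2+1 = 3 → write 1 carry 1
  1×2+1 = 3 → write 1 carry 1
  1×2+1 = 3 → write 1 carry 1
  0×2+1 = 1 → write 1
  1×2 = 2 → write 0 carry 1
  0×2+1 = 1 → write 1
  0×2 = 0 → write 0
  0×2 = 0 → write 0
  0×2 = 0 → write 0
  1×2 = 2 → write 0 carry 1
  1×2+1 = 3 → write 1 carry 1
  1×2+1 = 3 → write 1 carry 1
  0×2+1 = 1 → write 1
  0×2 = 0 → write 0
  1×2 = 2 → write 0 carry 1
  1×2+1 = 3 → write 1 carry 1
  1×2+1 = 3 → write 1 carry 1
  0×2+1 = 1 → write 1
  1×2 = 2 → write 0 carry 1
  remaining carry: 1

0b10111001110000101111100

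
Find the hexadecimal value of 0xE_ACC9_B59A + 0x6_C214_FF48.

Add column by column in base 16, right to left:
  A+8 = 2 carry 1
  9+4+1 = E
  5+F = 4 carry 1
  B+F+1 = B carry 1
  9+4+1 = E
  C+1 = D
  C+2 = E
  A+C = 6 carry 1
  E+6+1 = 5 carry 1
  final carry 1

0x156EDEB4E2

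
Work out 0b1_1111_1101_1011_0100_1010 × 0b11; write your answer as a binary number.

0b10111111001000111011110

Multiply each base-2 digit by 3, carrying:
  0×3 = 0 → write 0
  1×3 = 3 → write 1 carry 1
  0×3+1 = 1 → write 1
  1×3 = 3 → write 1 carry 1
  0×3+1 = 1 → write 1
  0×3 = 0 → write 0
  1×3 = 3 → write 1 carry 1
  0×3+1 = 1 → write 1
  1×3 = 3 → write 1 carry 1
  1×3+1 = 4 → write 0 carry 2
  0×3+2 = 2 → write 0 carry 1
  1×3+1 = 4 → write 0 carry 2
  1×3+2 = 5 → write 1 carry 2
  0×3+2 = 2 → write 0 carry 1
  1×3+1 = 4 → write 0 carry 2
  1×3+2 = 5 → write 1 carry 2
  1×3+2 = 5 → write 1 carry 2
  1×3+2 = 5 → write 1 carry 2
  1×3+2 = 5 → write 1 carry 2
  1×3+2 = 5 → write 1 carry 2
  1×3+2 = 5 → write 1 carry 2
  remaining carry: 10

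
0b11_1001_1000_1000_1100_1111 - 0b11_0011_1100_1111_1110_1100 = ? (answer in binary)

0b1011011100011100011

Subtract column by column in base 2:
  1-0 → 1
  1-0 → 1
  1-1 → 0
  1-1 → 0
  0-0 → 0
  0-1 → 1 (borrow)
  1-1-1 → 1 (borrow)
  1-1-1 → 1 (borrow)
  0-1-1 → 0 (borrow)
  0-1-1 → 0 (borrow)
  0-1-1 → 0 (borrow)
  1-1-1 → 1 (borrow)
  0-0-1 → 1 (borrow)
  0-0-1 → 1 (borrow)
  0-1-1 → 0 (borrow)
  1-1-1 → 1 (borrow)
  1-1-1 → 1 (borrow)
  0-1-1 → 0 (borrow)
  0-0-1 → 1 (borrow)
  1-0-1 → 0
  1-1 → 0
  1-1 → 0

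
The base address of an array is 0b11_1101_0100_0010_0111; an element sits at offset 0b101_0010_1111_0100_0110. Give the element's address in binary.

Add column by column in base 2, right to left:
  1+0 = 1
  1+1 = 0 carry 1
  1+1+1 = 1 carry 1
  0+0+1 = 1
  0+0 = 0
  1+0 = 1
  0+1 = 1
  0+0 = 0
  0+1 = 1
  0+1 = 1
  1+1 = 0 carry 1
  0+1+1 = 0 carry 1
  1+0+1 = 0 carry 1
  0+1+1 = 0 carry 1
  1+0+1 = 0 carry 1
  1+0+1 = 0 carry 1
  1+1+1 = 1 carry 1
  1+0+1 = 0 carry 1
  0+1+1 = 0 carry 1
  final carry 1

0b10010000001101101101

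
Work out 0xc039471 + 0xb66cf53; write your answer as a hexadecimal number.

0x176a63c4

Add column by column in base 16, right to left:
  1+3 = 4
  7+5 = c
  4+f = 3 carry 1
  9+c+1 = 6 carry 1
  3+6+1 = a
  0+6 = 6
  c+b = 7 carry 1
  final carry 1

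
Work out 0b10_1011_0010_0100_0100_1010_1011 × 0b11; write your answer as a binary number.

Multiply each base-2 digit by 3, carrying:
  1×3 = 3 → write 1 carry 1
  1×3+1 = 4 → write 0 carry 2
  0×3+2 = 2 → write 0 carry 1
  1×3+1 = 4 → write 0 carry 2
  0×3+2 = 2 → write 0 carry 1
  1×3+1 = 4 → write 0 carry 2
  0×3+2 = 2 → write 0 carry 1
  1×3+1 = 4 → write 0 carry 2
  0×3+2 = 2 → write 0 carry 1
  0×3+1 = 1 → write 1
  1×3 = 3 → write 1 carry 1
  0×3+1 = 1 → write 1
  0×3 = 0 → write 0
  0×3 = 0 → write 0
  1×3 = 3 → write 1 carry 1
  0×3+1 = 1 → write 1
  0×3 = 0 → write 0
  1×3 = 3 → write 1 carry 1
  0×3+1 = 1 → write 1
  0×3 = 0 → write 0
  1×3 = 3 → write 1 carry 1
  1×3+1 = 4 → write 0 carry 2
  0×3+2 = 2 → write 0 carry 1
  1×3+1 = 4 → write 0 carry 2
  0×3+2 = 2 → write 0 carry 1
  1×3+1 = 4 → write 0 carry 2
  remaining carry: 10

0b1000000101101100111000000001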